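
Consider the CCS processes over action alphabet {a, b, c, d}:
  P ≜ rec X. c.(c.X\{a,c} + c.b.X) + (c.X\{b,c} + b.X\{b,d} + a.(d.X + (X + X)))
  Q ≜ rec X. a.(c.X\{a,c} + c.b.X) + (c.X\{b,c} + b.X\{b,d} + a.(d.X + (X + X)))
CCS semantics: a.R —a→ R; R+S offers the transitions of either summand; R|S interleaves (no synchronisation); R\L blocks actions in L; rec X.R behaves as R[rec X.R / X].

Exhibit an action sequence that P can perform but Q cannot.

Reachable graph of P (15 states):
  p0 = rec X. c.(c.X\{a,c} + c.b.X) + (c.X\{b,c} + b.X\{b,d} + a.(d.X + (X + X))) | -a-> p1, -b-> p2, -c-> p3, -c-> p4
  p1 = d.(rec X. c.(c.X\{a,c} + c.b.X) + (c.X\{b,c} + b.X\{b,d} + a.(d.X + (X + X)))) + ((rec X. c.(c.X\{a,c} + c.b.X) + (c.X\{b,c} + b.X\{b,d} + a.(d.X + (X + X)))) + (rec X. c.(c.X\{a,c} + c.b.X) + (c.X\{b,c} + b.X\{b,d} + a.(d.X + (X + X))))) | -a-> p1, -b-> p2, -c-> p3, -c-> p4, -d-> p0
  p2 = (rec X. c.(c.X\{a,c} + c.b.X) + (c.X\{b,c} + b.X\{b,d} + a.(d.X + (X + X))))\{b,d} | -a-> p5, -c-> p6, -c-> p7
  p3 = (rec X. c.(c.X\{a,c} + c.b.X) + (c.X\{b,c} + b.X\{b,d} + a.(d.X + (X + X))))\{b,c} | -a-> p8
  p4 = c.(rec X. c.(c.X\{a,c} + c.b.X) + (c.X\{b,c} + b.X\{b,d} + a.(d.X + (X + X))))\{a,c} + c.b.(rec X. c.(c.X\{a,c} + c.b.X) + (c.X\{b,c} + b.X\{b,d} + a.(d.X + (X + X)))) | -c-> p10, -c-> p9
  p5 = (d.(rec X. c.(c.X\{a,c} + c.b.X) + (c.X\{b,c} + b.X\{b,d} + a.(d.X + (X + X)))) + ((rec X. c.(c.X\{a,c} + c.b.X) + (c.X\{b,c} + b.X\{b,d} + a.(d.X + (X + X)))) + (rec X. c.(c.X\{a,c} + c.b.X) + (c.X\{b,c} + b.X\{b,d} + a.(d.X + (X + X))))))\{b,d} | -a-> p5, -c-> p6, -c-> p7
  p6 = (c.(rec X. c.(c.X\{a,c} + c.b.X) + (c.X\{b,c} + b.X\{b,d} + a.(d.X + (X + X))))\{a,c} + c.b.(rec X. c.(c.X\{a,c} + c.b.X) + (c.X\{b,c} + b.X\{b,d} + a.(d.X + (X + X)))))\{b,d} | -c-> p11, -c-> p12
  p7 = (rec X. c.(c.X\{a,c} + c.b.X) + (c.X\{b,c} + b.X\{b,d} + a.(d.X + (X + X))))\{b,c}\{b,d} | -a-> p13
  p8 = (d.(rec X. c.(c.X\{a,c} + c.b.X) + (c.X\{b,c} + b.X\{b,d} + a.(d.X + (X + X)))) + ((rec X. c.(c.X\{a,c} + c.b.X) + (c.X\{b,c} + b.X\{b,d} + a.(d.X + (X + X)))) + (rec X. c.(c.X\{a,c} + c.b.X) + (c.X\{b,c} + b.X\{b,d} + a.(d.X + (X + X))))))\{b,c} | -a-> p8, -d-> p3
  p9 = (rec X. c.(c.X\{a,c} + c.b.X) + (c.X\{b,c} + b.X\{b,d} + a.(d.X + (X + X))))\{a,c} | -b-> p14
  p10 = b.(rec X. c.(c.X\{a,c} + c.b.X) + (c.X\{b,c} + b.X\{b,d} + a.(d.X + (X + X)))) | -b-> p0
  p11 = (b.(rec X. c.(c.X\{a,c} + c.b.X) + (c.X\{b,c} + b.X\{b,d} + a.(d.X + (X + X)))))\{b,d} | ∅
  p12 = (rec X. c.(c.X\{a,c} + c.b.X) + (c.X\{b,c} + b.X\{b,d} + a.(d.X + (X + X))))\{a,c}\{b,d} | ∅
  p13 = (d.(rec X. c.(c.X\{a,c} + c.b.X) + (c.X\{b,c} + b.X\{b,d} + a.(d.X + (X + X)))) + ((rec X. c.(c.X\{a,c} + c.b.X) + (c.X\{b,c} + b.X\{b,d} + a.(d.X + (X + X)))) + (rec X. c.(c.X\{a,c} + c.b.X) + (c.X\{b,c} + b.X\{b,d} + a.(d.X + (X + X))))))\{b,c}\{b,d} | -a-> p13
  p14 = (rec X. c.(c.X\{a,c} + c.b.X) + (c.X\{b,c} + b.X\{b,d} + a.(d.X + (X + X))))\{b,d}\{a,c} | ∅
Reachable graph of Q (17 states):
  q0 = rec X. a.(c.X\{a,c} + c.b.X) + (c.X\{b,c} + b.X\{b,d} + a.(d.X + (X + X))) | -a-> q1, -a-> q2, -b-> q3, -c-> q4
  q1 = c.(rec X. a.(c.X\{a,c} + c.b.X) + (c.X\{b,c} + b.X\{b,d} + a.(d.X + (X + X))))\{a,c} + c.b.(rec X. a.(c.X\{a,c} + c.b.X) + (c.X\{b,c} + b.X\{b,d} + a.(d.X + (X + X)))) | -c-> q5, -c-> q6
  q2 = d.(rec X. a.(c.X\{a,c} + c.b.X) + (c.X\{b,c} + b.X\{b,d} + a.(d.X + (X + X)))) + ((rec X. a.(c.X\{a,c} + c.b.X) + (c.X\{b,c} + b.X\{b,d} + a.(d.X + (X + X)))) + (rec X. a.(c.X\{a,c} + c.b.X) + (c.X\{b,c} + b.X\{b,d} + a.(d.X + (X + X))))) | -a-> q1, -a-> q2, -b-> q3, -c-> q4, -d-> q0
  q3 = (rec X. a.(c.X\{a,c} + c.b.X) + (c.X\{b,c} + b.X\{b,d} + a.(d.X + (X + X))))\{b,d} | -a-> q7, -a-> q8, -c-> q9
  q4 = (rec X. a.(c.X\{a,c} + c.b.X) + (c.X\{b,c} + b.X\{b,d} + a.(d.X + (X + X))))\{b,c} | -a-> q10, -a-> q11
  q5 = (rec X. a.(c.X\{a,c} + c.b.X) + (c.X\{b,c} + b.X\{b,d} + a.(d.X + (X + X))))\{a,c} | -b-> q12
  q6 = b.(rec X. a.(c.X\{a,c} + c.b.X) + (c.X\{b,c} + b.X\{b,d} + a.(d.X + (X + X)))) | -b-> q0
  q7 = (c.(rec X. a.(c.X\{a,c} + c.b.X) + (c.X\{b,c} + b.X\{b,d} + a.(d.X + (X + X))))\{a,c} + c.b.(rec X. a.(c.X\{a,c} + c.b.X) + (c.X\{b,c} + b.X\{b,d} + a.(d.X + (X + X)))))\{b,d} | -c-> q13, -c-> q14
  q8 = (d.(rec X. a.(c.X\{a,c} + c.b.X) + (c.X\{b,c} + b.X\{b,d} + a.(d.X + (X + X)))) + ((rec X. a.(c.X\{a,c} + c.b.X) + (c.X\{b,c} + b.X\{b,d} + a.(d.X + (X + X)))) + (rec X. a.(c.X\{a,c} + c.b.X) + (c.X\{b,c} + b.X\{b,d} + a.(d.X + (X + X))))))\{b,d} | -a-> q7, -a-> q8, -c-> q9
  q9 = (rec X. a.(c.X\{a,c} + c.b.X) + (c.X\{b,c} + b.X\{b,d} + a.(d.X + (X + X))))\{b,c}\{b,d} | -a-> q15, -a-> q16
  q10 = (c.(rec X. a.(c.X\{a,c} + c.b.X) + (c.X\{b,c} + b.X\{b,d} + a.(d.X + (X + X))))\{a,c} + c.b.(rec X. a.(c.X\{a,c} + c.b.X) + (c.X\{b,c} + b.X\{b,d} + a.(d.X + (X + X)))))\{b,c} | ∅
  q11 = (d.(rec X. a.(c.X\{a,c} + c.b.X) + (c.X\{b,c} + b.X\{b,d} + a.(d.X + (X + X)))) + ((rec X. a.(c.X\{a,c} + c.b.X) + (c.X\{b,c} + b.X\{b,d} + a.(d.X + (X + X)))) + (rec X. a.(c.X\{a,c} + c.b.X) + (c.X\{b,c} + b.X\{b,d} + a.(d.X + (X + X))))))\{b,c} | -a-> q10, -a-> q11, -d-> q4
  q12 = (rec X. a.(c.X\{a,c} + c.b.X) + (c.X\{b,c} + b.X\{b,d} + a.(d.X + (X + X))))\{b,d}\{a,c} | ∅
  q13 = (b.(rec X. a.(c.X\{a,c} + c.b.X) + (c.X\{b,c} + b.X\{b,d} + a.(d.X + (X + X)))))\{b,d} | ∅
  q14 = (rec X. a.(c.X\{a,c} + c.b.X) + (c.X\{b,c} + b.X\{b,d} + a.(d.X + (X + X))))\{a,c}\{b,d} | ∅
  q15 = (c.(rec X. a.(c.X\{a,c} + c.b.X) + (c.X\{b,c} + b.X\{b,d} + a.(d.X + (X + X))))\{a,c} + c.b.(rec X. a.(c.X\{a,c} + c.b.X) + (c.X\{b,c} + b.X\{b,d} + a.(d.X + (X + X)))))\{b,c}\{b,d} | ∅
  q16 = (d.(rec X. a.(c.X\{a,c} + c.b.X) + (c.X\{b,c} + b.X\{b,d} + a.(d.X + (X + X)))) + ((rec X. a.(c.X\{a,c} + c.b.X) + (c.X\{b,c} + b.X\{b,d} + a.(d.X + (X + X)))) + (rec X. a.(c.X\{a,c} + c.b.X) + (c.X\{b,c} + b.X\{b,d} + a.(d.X + (X + X))))))\{b,c}\{b,d} | -a-> q15, -a-> q16
Executing cc from P (initial set {p0}):
  step 1 (c): {p3, p4}
  step 2 (c): {p10, p9}
  ✓ P
Executing cc from Q (initial set {q0}):
  step 1 (c): {q4}
  step 2 (c): no successor for Q

cc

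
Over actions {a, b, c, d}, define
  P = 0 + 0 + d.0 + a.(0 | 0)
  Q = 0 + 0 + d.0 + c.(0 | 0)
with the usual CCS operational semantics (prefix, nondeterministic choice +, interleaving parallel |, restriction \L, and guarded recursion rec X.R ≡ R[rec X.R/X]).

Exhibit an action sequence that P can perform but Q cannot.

Reachable graph of P (3 states):
  m0 = 0 + 0 + d.0 + a.(0 | 0) ⊢ ··a··> m1, ··d··> m2
  m1 = 0 | 0 ⊢ ·
  m2 = 0 ⊢ ·
Reachable graph of Q (3 states):
  n0 = 0 + 0 + d.0 + c.(0 | 0) ⊢ ··c··> n1, ··d··> n2
  n1 = 0 | 0 ⊢ ·
  n2 = 0 ⊢ ·
Run σ = ⟨a⟩ on P: start {m0}
  after a @ step 1: {m1}
  — P admits the full trace.
Run σ = ⟨a⟩ on Q: start {n0}
  after a @ step 1: ∅  — Q cannot continue

a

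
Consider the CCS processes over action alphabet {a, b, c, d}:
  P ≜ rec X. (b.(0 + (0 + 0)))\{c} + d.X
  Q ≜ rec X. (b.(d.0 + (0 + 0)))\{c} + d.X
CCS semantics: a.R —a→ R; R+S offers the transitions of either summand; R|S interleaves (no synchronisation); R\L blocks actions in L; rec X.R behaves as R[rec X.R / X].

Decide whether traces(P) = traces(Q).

trace-distinct — witness ⟨bd⟩

LTS(P): 2 reachable states
  m0 = rec X. (b.(0 + (0 + 0)))\{c} + d.X | ··b··> m1, ··d··> m0
  m1 = (0 + (0 + 0))\{c} | ·
LTS(Q): 3 reachable states
  n0 = rec X. (b.(d.0 + (0 + 0)))\{c} + d.X | ··b··> n1, ··d··> n0
  n1 = (d.0 + (0 + 0))\{c} | ··d··> n2
  n2 = 0\{c} | ·
Run σ = ⟨bd⟩ on Q: start {n0}
  step 1 (b): {n1}
  step 2 (d): {n2}
  Q completes σ.
Run σ = ⟨bd⟩ on P: start {m0}
  step 1 (b): {m1}
  step 2 (d): ∅ (P stuck)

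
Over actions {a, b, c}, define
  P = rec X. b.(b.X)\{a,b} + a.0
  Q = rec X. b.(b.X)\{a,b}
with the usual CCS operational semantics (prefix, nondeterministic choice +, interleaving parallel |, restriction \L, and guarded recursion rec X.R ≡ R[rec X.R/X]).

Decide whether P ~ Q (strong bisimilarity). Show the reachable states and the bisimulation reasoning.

P ≁ Q

LTS(P): 3 reachable states
  m0 = rec X. b.(b.X)\{a,b} + a.0 | —a→ m1, —b→ m2
  m1 = 0 | ·
  m2 = (b.(rec X. b.(b.X)\{a,b} + a.0))\{a,b} | ·
LTS(Q): 2 reachable states
  n0 = rec X. b.(b.X)\{a,b} | —b→ n1
  n1 = (b.(rec X. b.(b.X)\{a,b}))\{a,b} | ·
Partition-refinement fixed point:
  B0 = {m0}
  B1 = {m1, m2, n1}
  B2 = {n0}
m0 ∈ B0, n0 ∈ B2 → different blocks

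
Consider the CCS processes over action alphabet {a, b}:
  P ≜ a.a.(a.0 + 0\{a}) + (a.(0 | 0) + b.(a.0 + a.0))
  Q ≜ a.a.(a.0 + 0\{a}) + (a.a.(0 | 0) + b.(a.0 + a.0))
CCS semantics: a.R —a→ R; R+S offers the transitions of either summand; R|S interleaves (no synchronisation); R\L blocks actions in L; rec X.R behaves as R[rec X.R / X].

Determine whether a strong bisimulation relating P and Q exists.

P's transition system — 6 states:
  u0 = a.a.(a.0 + 0\{a}) + (a.(0 | 0) + b.(a.0 + a.0)) :: ··a··> u1, ··a··> u2, ··b··> u3
  u1 = 0 | 0 :: ∅
  u2 = a.(a.0 + 0\{a}) :: ··a··> u4
  u3 = a.0 + a.0 :: ··a··> u5
  u4 = a.0 + 0\{a} :: ··a··> u5
  u5 = 0 :: ∅
Q's transition system — 7 states:
  v0 = a.a.(a.0 + 0\{a}) + (a.a.(0 | 0) + b.(a.0 + a.0)) :: ··a··> v1, ··a··> v2, ··b··> v3
  v1 = a.(0 | 0) :: ··a··> v4
  v2 = a.(a.0 + 0\{a}) :: ··a··> v5
  v3 = a.0 + a.0 :: ··a··> v6
  v4 = 0 | 0 :: ∅
  v5 = a.0 + 0\{a} :: ··a··> v6
  v6 = 0 :: ∅
Coarsest stable partition (strong bisimilarity classes):
  B0 = {u0}
  B1 = {u1, u5, v4, v6}
  B2 = {u3, u4, v1, v3, v5}
  B3 = {u2, v2}
  B4 = {v0}
u0 ∈ B0, v0 ∈ B4 → different blocks

NO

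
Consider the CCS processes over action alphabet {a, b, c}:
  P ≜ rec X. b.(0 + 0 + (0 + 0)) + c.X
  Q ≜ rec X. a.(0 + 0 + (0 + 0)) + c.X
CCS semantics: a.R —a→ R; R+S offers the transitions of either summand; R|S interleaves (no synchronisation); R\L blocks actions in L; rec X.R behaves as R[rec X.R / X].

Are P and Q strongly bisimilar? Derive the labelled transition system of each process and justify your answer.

LTS(P): 2 reachable states
  m0 = rec X. b.(0 + 0 + (0 + 0)) + c.X → =b=> m1, =c=> m0
  m1 = 0 + 0 + (0 + 0) → (no moves)
LTS(Q): 2 reachable states
  n0 = rec X. a.(0 + 0 + (0 + 0)) + c.X → =a=> n1, =c=> n0
  n1 = 0 + 0 + (0 + 0) → (no moves)
Bisimilarity quotient blocks:
  B0 = {m0}
  B1 = {m1, n1}
  B2 = {n0}
m0 ∈ B0, n0 ∈ B2 → different blocks

NO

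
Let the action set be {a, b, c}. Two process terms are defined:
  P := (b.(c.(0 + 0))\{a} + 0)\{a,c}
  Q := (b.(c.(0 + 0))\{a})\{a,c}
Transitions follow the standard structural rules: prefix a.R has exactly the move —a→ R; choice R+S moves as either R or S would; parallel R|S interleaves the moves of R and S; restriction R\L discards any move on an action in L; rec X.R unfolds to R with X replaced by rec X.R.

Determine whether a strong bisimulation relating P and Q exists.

Reachable graph of P (2 states):
  s0 = (b.(c.(0 + 0))\{a} + 0)\{a,c} → —b→ s1
  s1 = (c.(0 + 0))\{a}\{a,c} → stopped
Reachable graph of Q (2 states):
  t0 = (b.(c.(0 + 0))\{a})\{a,c} → —b→ t1
  t1 = (c.(0 + 0))\{a}\{a,c} → stopped
Partition-refinement fixed point:
  B0 = {s0, t0}
  B1 = {s1, t1}
s0 ∈ B0, t0 ∈ B0 → same block

bisimilar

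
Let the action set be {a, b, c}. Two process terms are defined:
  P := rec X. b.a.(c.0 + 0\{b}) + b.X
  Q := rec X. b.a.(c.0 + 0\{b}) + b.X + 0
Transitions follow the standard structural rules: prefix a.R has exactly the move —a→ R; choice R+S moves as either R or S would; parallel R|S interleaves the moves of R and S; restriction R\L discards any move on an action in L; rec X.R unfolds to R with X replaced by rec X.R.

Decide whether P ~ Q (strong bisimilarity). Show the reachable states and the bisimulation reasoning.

P ~ Q

Reachable graph of P (4 states):
  u0 = rec X. b.a.(c.0 + 0\{b}) + b.X → —b→ u0, —b→ u1
  u1 = a.(c.0 + 0\{b}) → —a→ u2
  u2 = c.0 + 0\{b} → —c→ u3
  u3 = 0 → ·
Reachable graph of Q (4 states):
  v0 = rec X. b.a.(c.0 + 0\{b}) + b.X + 0 → —b→ v0, —b→ v1
  v1 = a.(c.0 + 0\{b}) → —a→ v2
  v2 = c.0 + 0\{b} → —c→ v3
  v3 = 0 → ·
Coarsest stable partition (strong bisimilarity classes):
  B0 = {u0, v0}
  B1 = {u1, v1}
  B2 = {u2, v2}
  B3 = {u3, v3}
u0 ∈ B0, v0 ∈ B0 → same block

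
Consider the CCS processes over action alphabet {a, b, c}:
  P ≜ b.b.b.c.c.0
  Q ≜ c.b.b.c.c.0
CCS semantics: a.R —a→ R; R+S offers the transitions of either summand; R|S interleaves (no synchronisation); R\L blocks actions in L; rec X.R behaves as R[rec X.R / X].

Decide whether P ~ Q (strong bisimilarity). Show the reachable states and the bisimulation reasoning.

LTS(P): 6 reachable states
  m0 = b.b.b.c.c.0 → ··b··> m1
  m1 = b.b.c.c.0 → ··b··> m2
  m2 = b.c.c.0 → ··b··> m3
  m3 = c.c.0 → ··c··> m4
  m4 = c.0 → ··c··> m5
  m5 = 0 → stopped
LTS(Q): 6 reachable states
  n0 = c.b.b.c.c.0 → ··c··> n1
  n1 = b.b.c.c.0 → ··b··> n2
  n2 = b.c.c.0 → ··b··> n3
  n3 = c.c.0 → ··c··> n4
  n4 = c.0 → ··c··> n5
  n5 = 0 → stopped
Partition-refinement fixed point:
  B0 = {m0}
  B1 = {m1, n1}
  B2 = {m2, n2}
  B3 = {m3, n3}
  B4 = {m4, n4}
  B5 = {m5, n5}
  B6 = {n0}
m0 ∈ B0, n0 ∈ B6 → different blocks

not bisimilar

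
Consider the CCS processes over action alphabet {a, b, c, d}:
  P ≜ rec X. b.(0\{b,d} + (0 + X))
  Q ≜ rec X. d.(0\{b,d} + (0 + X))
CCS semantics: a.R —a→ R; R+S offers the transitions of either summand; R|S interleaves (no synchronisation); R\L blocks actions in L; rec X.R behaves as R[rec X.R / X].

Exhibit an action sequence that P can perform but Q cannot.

b

Reachable graph of P (2 states):
  m0 = rec X. b.(0\{b,d} + (0 + X)) | --b--▸ m1
  m1 = 0\{b,d} + (0 + (rec X. b.(0\{b,d} + (0 + X)))) | --b--▸ m1
Reachable graph of Q (2 states):
  n0 = rec X. d.(0\{b,d} + (0 + X)) | --d--▸ n1
  n1 = 0\{b,d} + (0 + (rec X. d.(0\{b,d} + (0 + X)))) | --d--▸ n1
Trace ⟨b⟩ through P, begin at {m0}:
  [1] b ⇒ {m1}
  — P admits the full trace.
Trace ⟨b⟩ through Q, begin at {n0}:
  [1] b ⇒ ∅ (Q stuck)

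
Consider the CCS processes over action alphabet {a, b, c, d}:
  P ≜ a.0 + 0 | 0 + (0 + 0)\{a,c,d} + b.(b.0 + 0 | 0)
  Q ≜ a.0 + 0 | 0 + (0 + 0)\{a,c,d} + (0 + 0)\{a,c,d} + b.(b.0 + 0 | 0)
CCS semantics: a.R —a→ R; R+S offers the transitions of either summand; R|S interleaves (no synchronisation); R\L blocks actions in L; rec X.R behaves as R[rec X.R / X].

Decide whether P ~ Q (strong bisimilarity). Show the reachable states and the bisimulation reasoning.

P ~ Q

LTS(P): 3 reachable states
  p0 = a.0 + 0 | 0 + (0 + 0)\{a,c,d} + b.(b.0 + 0 | 0) has moves —a→ p1, —b→ p2
  p1 = 0 has moves deadlocked
  p2 = b.0 + 0 | 0 has moves —b→ p1
LTS(Q): 3 reachable states
  q0 = a.0 + 0 | 0 + (0 + 0)\{a,c,d} + (0 + 0)\{a,c,d} + b.(b.0 + 0 | 0) has moves —a→ q1, —b→ q2
  q1 = 0 has moves deadlocked
  q2 = b.0 + 0 | 0 has moves —b→ q1
Coarsest stable partition (strong bisimilarity classes):
  B0 = {p0, q0}
  B1 = {p1, q1}
  B2 = {p2, q2}
p0 ∈ B0, q0 ∈ B0 → same block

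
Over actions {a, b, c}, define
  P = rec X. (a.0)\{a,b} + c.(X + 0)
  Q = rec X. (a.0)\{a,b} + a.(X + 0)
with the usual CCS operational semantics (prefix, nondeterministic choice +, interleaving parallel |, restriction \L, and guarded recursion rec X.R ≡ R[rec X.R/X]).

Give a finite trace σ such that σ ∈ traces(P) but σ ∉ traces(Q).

c

LTS(P): 2 reachable states
  p0 = rec X. (a.0)\{a,b} + c.(X + 0) :: ··c··> p1
  p1 = (rec X. (a.0)\{a,b} + c.(X + 0)) + 0 :: ··c··> p1
LTS(Q): 2 reachable states
  q0 = rec X. (a.0)\{a,b} + a.(X + 0) :: ··a··> q1
  q1 = (rec X. (a.0)\{a,b} + a.(X + 0)) + 0 :: ··a··> q1
Executing c from P (initial set {p0}):
  after c @ step 1: {p1}
  — P admits the full trace.
Executing c from Q (initial set {q0}):
  after c @ step 1: ∅  — Q cannot continue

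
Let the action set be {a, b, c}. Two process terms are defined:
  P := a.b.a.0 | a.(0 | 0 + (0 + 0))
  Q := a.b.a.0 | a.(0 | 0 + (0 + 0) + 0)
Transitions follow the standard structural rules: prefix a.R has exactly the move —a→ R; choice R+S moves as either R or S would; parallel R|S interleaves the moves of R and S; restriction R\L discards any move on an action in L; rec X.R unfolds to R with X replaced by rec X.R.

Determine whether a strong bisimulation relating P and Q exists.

LTS(P): 8 reachable states
  p0 = a.b.a.0 | a.(0 | 0 + (0 + 0)) :: -a-> p1, -a-> p2
  p1 = a.b.a.0 | (0 | 0 + (0 + 0)) :: -a-> p3
  p2 = b.a.0 | a.(0 | 0 + (0 + 0)) :: -a-> p3, -b-> p4
  p3 = b.a.0 | (0 | 0 + (0 + 0)) :: -b-> p5
  p4 = a.0 | a.(0 | 0 + (0 + 0)) :: -a-> p5, -a-> p6
  p5 = a.0 | (0 | 0 + (0 + 0)) :: -a-> p7
  p6 = 0 | a.(0 | 0 + (0 + 0)) :: -a-> p7
  p7 = 0 | (0 | 0 + (0 + 0)) :: deadlocked
LTS(Q): 8 reachable states
  q0 = a.b.a.0 | a.(0 | 0 + (0 + 0) + 0) :: -a-> q1, -a-> q2
  q1 = a.b.a.0 | (0 | 0 + (0 + 0) + 0) :: -a-> q3
  q2 = b.a.0 | a.(0 | 0 + (0 + 0) + 0) :: -a-> q3, -b-> q4
  q3 = b.a.0 | (0 | 0 + (0 + 0) + 0) :: -b-> q5
  q4 = a.0 | a.(0 | 0 + (0 + 0) + 0) :: -a-> q5, -a-> q6
  q5 = a.0 | (0 | 0 + (0 + 0) + 0) :: -a-> q7
  q6 = 0 | a.(0 | 0 + (0 + 0) + 0) :: -a-> q7
  q7 = 0 | (0 | 0 + (0 + 0) + 0) :: deadlocked
Coarsest stable partition (strong bisimilarity classes):
  B0 = {p0, q0}
  B1 = {p2, q2}
  B2 = {p4, q4}
  B3 = {p5, p6, q5, q6}
  B4 = {p7, q7}
  B5 = {p3, q3}
  B6 = {p1, q1}
p0 ∈ B0, q0 ∈ B0 → same block

bisimilar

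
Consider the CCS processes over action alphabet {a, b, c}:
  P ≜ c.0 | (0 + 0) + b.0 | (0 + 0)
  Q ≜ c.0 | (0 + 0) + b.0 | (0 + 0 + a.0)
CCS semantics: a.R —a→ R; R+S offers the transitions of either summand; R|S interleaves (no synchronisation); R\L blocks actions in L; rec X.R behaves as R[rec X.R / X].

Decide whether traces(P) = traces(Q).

LTS(P): 2 reachable states
  u0 = c.0 | (0 + 0) + b.0 | (0 + 0) → =b=> u1, =c=> u1
  u1 = 0 | (0 + 0) → ∅
LTS(Q): 5 reachable states
  v0 = c.0 | (0 + 0) + b.0 | (0 + 0 + a.0) → =a=> v1, =b=> v2, =c=> v3
  v1 = b.0 | 0 → =b=> v4
  v2 = 0 | (0 + 0 + a.0) → =a=> v4
  v3 = 0 | (0 + 0) → ∅
  v4 = 0 | 0 → ∅
Executing a from Q (initial set {v0}):
  after a @ step 1: {v1}
  — Q admits the full trace.
Executing a from P (initial set {u0}):
  after a @ step 1: no successor for P

traces(P) ≠ traces(Q) — witness ⟨a⟩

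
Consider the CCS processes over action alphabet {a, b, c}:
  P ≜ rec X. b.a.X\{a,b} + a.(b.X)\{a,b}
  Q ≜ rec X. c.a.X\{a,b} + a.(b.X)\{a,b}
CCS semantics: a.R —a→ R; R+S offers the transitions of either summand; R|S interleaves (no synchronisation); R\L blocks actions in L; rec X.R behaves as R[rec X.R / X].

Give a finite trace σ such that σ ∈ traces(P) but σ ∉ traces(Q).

b

LTS(P): 4 reachable states
  p0 = rec X. b.a.X\{a,b} + a.(b.X)\{a,b} → =a=> p1, =b=> p2
  p1 = (b.(rec X. b.a.X\{a,b} + a.(b.X)\{a,b}))\{a,b} → stopped
  p2 = a.(rec X. b.a.X\{a,b} + a.(b.X)\{a,b})\{a,b} → =a=> p3
  p3 = (rec X. b.a.X\{a,b} + a.(b.X)\{a,b})\{a,b} → stopped
LTS(Q): 5 reachable states
  q0 = rec X. c.a.X\{a,b} + a.(b.X)\{a,b} → =a=> q1, =c=> q2
  q1 = (b.(rec X. c.a.X\{a,b} + a.(b.X)\{a,b}))\{a,b} → stopped
  q2 = a.(rec X. c.a.X\{a,b} + a.(b.X)\{a,b})\{a,b} → =a=> q3
  q3 = (rec X. c.a.X\{a,b} + a.(b.X)\{a,b})\{a,b} → =c=> q4
  q4 = (a.(rec X. c.a.X\{a,b} + a.(b.X)\{a,b})\{a,b})\{a,b} → stopped
Trace ⟨b⟩ through P, begin at {p0}:
  after b @ step 1: {p2}
  P completes σ.
Trace ⟨b⟩ through Q, begin at {q0}:
  after b @ step 1: ∅ (Q stuck)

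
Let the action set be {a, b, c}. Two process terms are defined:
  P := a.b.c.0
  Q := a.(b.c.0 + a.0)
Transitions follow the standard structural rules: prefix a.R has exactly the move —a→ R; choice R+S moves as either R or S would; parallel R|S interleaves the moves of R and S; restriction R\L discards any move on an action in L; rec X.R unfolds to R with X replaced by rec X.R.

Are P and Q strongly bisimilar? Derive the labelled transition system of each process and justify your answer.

P ≁ Q

P's transition system — 4 states:
  p0 = a.b.c.0 → =a=> p1
  p1 = b.c.0 → =b=> p2
  p2 = c.0 → =c=> p3
  p3 = 0 → ∅
Q's transition system — 4 states:
  q0 = a.(b.c.0 + a.0) → =a=> q1
  q1 = b.c.0 + a.0 → =a=> q2, =b=> q3
  q2 = 0 → ∅
  q3 = c.0 → =c=> q2
Bisimilarity quotient blocks:
  B0 = {p0}
  B1 = {p1}
  B2 = {p2, q3}
  B3 = {p3, q2}
  B4 = {q0}
  B5 = {q1}
p0 ∈ B0, q0 ∈ B4 → different blocks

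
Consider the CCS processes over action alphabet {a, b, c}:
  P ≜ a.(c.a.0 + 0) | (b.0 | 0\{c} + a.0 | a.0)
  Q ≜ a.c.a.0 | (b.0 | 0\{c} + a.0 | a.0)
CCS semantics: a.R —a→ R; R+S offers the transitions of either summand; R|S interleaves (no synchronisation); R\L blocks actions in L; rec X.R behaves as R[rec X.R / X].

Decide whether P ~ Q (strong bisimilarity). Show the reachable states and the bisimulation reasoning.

LTS(P): 20 reachable states
  s0 = a.(c.a.0 + 0) | (b.0 | 0\{c} + a.0 | a.0) | -a-> s1, -a-> s2, -a-> s3, -b-> s4
  s1 = (c.a.0 + 0) | (b.0 | 0\{c} + a.0 | a.0) | -a-> s5, -a-> s6, -b-> s7, -c-> s8
  s2 = a.(c.a.0 + 0) | (0 | a.0) | -a-> s5, -a-> s9
  s3 = a.(c.a.0 + 0) | (a.0 | 0) | -a-> s6, -a-> s9
  s4 = a.(c.a.0 + 0) | (0 | 0\{c}) | -a-> s7
  s5 = (c.a.0 + 0) | (0 | a.0) | -a-> s10, -c-> s11
  s6 = (c.a.0 + 0) | (a.0 | 0) | -a-> s10, -c-> s12
  s7 = (c.a.0 + 0) | (0 | 0\{c}) | -c-> s13
  s8 = a.0 | (b.0 | 0\{c} + a.0 | a.0) | -a-> s11, -a-> s12, -a-> s14, -b-> s13
  s9 = a.(c.a.0 + 0) | (0 | 0) | -a-> s10
  s10 = (c.a.0 + 0) | (0 | 0) | -c-> s15
  s11 = a.0 | (0 | a.0) | -a-> s15, -a-> s16
  s12 = a.0 | (a.0 | 0) | -a-> s15, -a-> s17
  s13 = a.0 | (0 | 0\{c}) | -a-> s18
  s14 = 0 | (b.0 | 0\{c} + a.0 | a.0) | -a-> s16, -a-> s17, -b-> s18
  s15 = a.0 | (0 | 0) | -a-> s19
  s16 = 0 | (0 | a.0) | -a-> s19
  s17 = 0 | (a.0 | 0) | -a-> s19
  s18 = 0 | (0 | 0\{c}) | (no moves)
  s19 = 0 | (0 | 0) | (no moves)
LTS(Q): 20 reachable states
  t0 = a.c.a.0 | (b.0 | 0\{c} + a.0 | a.0) | -a-> t1, -a-> t2, -a-> t3, -b-> t4
  t1 = a.c.a.0 | (0 | a.0) | -a-> t5, -a-> t6
  t2 = a.c.a.0 | (a.0 | 0) | -a-> t5, -a-> t7
  t3 = c.a.0 | (b.0 | 0\{c} + a.0 | a.0) | -a-> t6, -a-> t7, -b-> t8, -c-> t9
  t4 = a.c.a.0 | (0 | 0\{c}) | -a-> t8
  t5 = a.c.a.0 | (0 | 0) | -a-> t10
  t6 = c.a.0 | (0 | a.0) | -a-> t10, -c-> t11
  t7 = c.a.0 | (a.0 | 0) | -a-> t10, -c-> t12
  t8 = c.a.0 | (0 | 0\{c}) | -c-> t13
  t9 = a.0 | (b.0 | 0\{c} + a.0 | a.0) | -a-> t11, -a-> t12, -a-> t14, -b-> t13
  t10 = c.a.0 | (0 | 0) | -c-> t15
  t11 = a.0 | (0 | a.0) | -a-> t15, -a-> t16
  t12 = a.0 | (a.0 | 0) | -a-> t15, -a-> t17
  t13 = a.0 | (0 | 0\{c}) | -a-> t18
  t14 = 0 | (b.0 | 0\{c} + a.0 | a.0) | -a-> t16, -a-> t17, -b-> t18
  t15 = a.0 | (0 | 0) | -a-> t19
  t16 = 0 | (0 | a.0) | -a-> t19
  t17 = 0 | (a.0 | 0) | -a-> t19
  t18 = 0 | (0 | 0\{c}) | (no moves)
  t19 = 0 | (0 | 0) | (no moves)
Coarsest stable partition (strong bisimilarity classes):
  B0 = {s0, t0}
  B1 = {s1, t3}
  B2 = {s5, s6, t6, t7}
  B3 = {s10, s7, t10, t8}
  B4 = {s13, s15, s16, s17, t13, t15, t16, t17}
  B5 = {s18, s19, t18, t19}
  B6 = {s11, s12, t11, t12}
  B7 = {s8, t9}
  B8 = {s14, t14}
  B9 = {s4, s9, t4, t5}
  B10 = {s2, s3, t1, t2}
s0 ∈ B0, t0 ∈ B0 → same block

YES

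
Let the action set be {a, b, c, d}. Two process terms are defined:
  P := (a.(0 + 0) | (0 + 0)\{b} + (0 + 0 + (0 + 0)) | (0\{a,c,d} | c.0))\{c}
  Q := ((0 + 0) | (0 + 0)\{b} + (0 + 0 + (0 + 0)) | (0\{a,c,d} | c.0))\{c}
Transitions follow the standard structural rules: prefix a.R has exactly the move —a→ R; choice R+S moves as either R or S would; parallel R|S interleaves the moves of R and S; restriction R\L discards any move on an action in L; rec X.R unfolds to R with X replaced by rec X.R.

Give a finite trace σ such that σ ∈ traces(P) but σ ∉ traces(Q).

a

LTS(P): 2 reachable states
  m0 = (a.(0 + 0) | (0 + 0)\{b} + (0 + 0 + (0 + 0)) | (0\{a,c,d} | c.0))\{c} has moves -a-> m1
  m1 = ((0 + 0) | (0 + 0)\{b})\{c} has moves ·
LTS(Q): 1 reachable states
  n0 = ((0 + 0) | (0 + 0)\{b} + (0 + 0 + (0 + 0)) | (0\{a,c,d} | c.0))\{c} has moves ·
Trace ⟨a⟩ through P, begin at {m0}:
  step 1 (a): {m1}
  — P admits the full trace.
Trace ⟨a⟩ through Q, begin at {n0}:
  step 1 (a): no successor for Q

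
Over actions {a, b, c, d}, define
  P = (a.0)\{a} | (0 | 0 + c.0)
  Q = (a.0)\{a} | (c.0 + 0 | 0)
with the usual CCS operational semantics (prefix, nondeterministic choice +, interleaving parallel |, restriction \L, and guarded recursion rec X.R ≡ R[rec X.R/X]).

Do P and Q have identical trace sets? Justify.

traces(P) = traces(Q)

P's transition system — 2 states:
  p0 = (a.0)\{a} | (0 | 0 + c.0) | —c→ p1
  p1 = (a.0)\{a} | 0 | deadlocked
Q's transition system — 2 states:
  q0 = (a.0)\{a} | (c.0 + 0 | 0) | —c→ q1
  q1 = (a.0)\{a} | 0 | deadlocked
Bisimilarity quotient blocks:
  B0 = {p0, q0}
  B1 = {p1, q1}
p0 ∈ B0, q0 ∈ B0 → same block
Bisimilar ⇒ trace-equivalent.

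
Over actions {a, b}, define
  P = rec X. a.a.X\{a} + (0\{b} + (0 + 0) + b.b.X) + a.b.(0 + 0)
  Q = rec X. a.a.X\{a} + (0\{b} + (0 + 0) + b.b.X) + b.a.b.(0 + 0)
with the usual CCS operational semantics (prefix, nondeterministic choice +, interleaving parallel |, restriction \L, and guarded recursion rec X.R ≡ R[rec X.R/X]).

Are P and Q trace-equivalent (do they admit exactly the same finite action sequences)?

P's transition system — 7 states:
  s0 = rec X. a.a.X\{a} + (0\{b} + (0 + 0) + b.b.X) + a.b.(0 + 0) ⊢ -a-> s1, -a-> s2, -b-> s3
  s1 = a.(rec X. a.a.X\{a} + (0\{b} + (0 + 0) + b.b.X) + a.b.(0 + 0))\{a} ⊢ -a-> s4
  s2 = b.(0 + 0) ⊢ -b-> s5
  s3 = b.(rec X. a.a.X\{a} + (0\{b} + (0 + 0) + b.b.X) + a.b.(0 + 0)) ⊢ -b-> s0
  s4 = (rec X. a.a.X\{a} + (0\{b} + (0 + 0) + b.b.X) + a.b.(0 + 0))\{a} ⊢ -b-> s6
  s5 = 0 + 0 ⊢ ·
  s6 = (b.(rec X. a.a.X\{a} + (0\{b} + (0 + 0) + b.b.X) + a.b.(0 + 0)))\{a} ⊢ -b-> s4
Q's transition system — 9 states:
  t0 = rec X. a.a.X\{a} + (0\{b} + (0 + 0) + b.b.X) + b.a.b.(0 + 0) ⊢ -a-> t1, -b-> t2, -b-> t3
  t1 = a.(rec X. a.a.X\{a} + (0\{b} + (0 + 0) + b.b.X) + b.a.b.(0 + 0))\{a} ⊢ -a-> t4
  t2 = a.b.(0 + 0) ⊢ -a-> t5
  t3 = b.(rec X. a.a.X\{a} + (0\{b} + (0 + 0) + b.b.X) + b.a.b.(0 + 0)) ⊢ -b-> t0
  t4 = (rec X. a.a.X\{a} + (0\{b} + (0 + 0) + b.b.X) + b.a.b.(0 + 0))\{a} ⊢ -b-> t6, -b-> t7
  t5 = b.(0 + 0) ⊢ -b-> t8
  t6 = (a.b.(0 + 0))\{a} ⊢ ·
  t7 = (b.(rec X. a.a.X\{a} + (0\{b} + (0 + 0) + b.b.X) + b.a.b.(0 + 0)))\{a} ⊢ -b-> t4
  t8 = 0 + 0 ⊢ ·
Run σ = ⟨ab⟩ on P: start {s0}
  step 1 (a): {s1, s2}
  step 2 (b): {s5}
  ✓ P
Run σ = ⟨ab⟩ on Q: start {t0}
  step 1 (a): {t1}
  step 2 (b): no successor for Q

NO — witness ⟨ab⟩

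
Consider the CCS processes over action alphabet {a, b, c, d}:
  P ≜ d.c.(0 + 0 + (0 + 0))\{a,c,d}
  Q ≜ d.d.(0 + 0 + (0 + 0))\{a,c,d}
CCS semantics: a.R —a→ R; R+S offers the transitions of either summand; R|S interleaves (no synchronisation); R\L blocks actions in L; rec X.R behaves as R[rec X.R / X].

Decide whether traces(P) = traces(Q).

NO — witness ⟨dc⟩

Reachable graph of P (3 states):
  s0 = d.c.(0 + 0 + (0 + 0))\{a,c,d} has moves -d-> s1
  s1 = c.(0 + 0 + (0 + 0))\{a,c,d} has moves -c-> s2
  s2 = (0 + 0 + (0 + 0))\{a,c,d} has moves deadlocked
Reachable graph of Q (3 states):
  t0 = d.d.(0 + 0 + (0 + 0))\{a,c,d} has moves -d-> t1
  t1 = d.(0 + 0 + (0 + 0))\{a,c,d} has moves -d-> t2
  t2 = (0 + 0 + (0 + 0))\{a,c,d} has moves deadlocked
Trace ⟨dc⟩ through P, begin at {s0}:
  after d @ step 1: {s1}
  after c @ step 2: {s2}
  — P admits the full trace.
Trace ⟨dc⟩ through Q, begin at {t0}:
  after d @ step 1: {t1}
  after c @ step 2: no successor for Q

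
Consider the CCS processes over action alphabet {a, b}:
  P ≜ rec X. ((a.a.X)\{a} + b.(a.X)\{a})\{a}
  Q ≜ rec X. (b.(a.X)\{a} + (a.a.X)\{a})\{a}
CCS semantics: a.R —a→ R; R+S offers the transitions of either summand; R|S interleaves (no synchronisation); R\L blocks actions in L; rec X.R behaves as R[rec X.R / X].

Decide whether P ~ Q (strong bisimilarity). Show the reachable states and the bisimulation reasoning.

YES

P's transition system — 2 states:
  u0 = rec X. ((a.a.X)\{a} + b.(a.X)\{a})\{a} has moves —b→ u1
  u1 = (a.(rec X. ((a.a.X)\{a} + b.(a.X)\{a})\{a}))\{a}\{a} has moves ∅
Q's transition system — 2 states:
  v0 = rec X. (b.(a.X)\{a} + (a.a.X)\{a})\{a} has moves —b→ v1
  v1 = (a.(rec X. (b.(a.X)\{a} + (a.a.X)\{a})\{a}))\{a}\{a} has moves ∅
Bisimilarity quotient blocks:
  B0 = {u0, v0}
  B1 = {u1, v1}
u0 ∈ B0, v0 ∈ B0 → same block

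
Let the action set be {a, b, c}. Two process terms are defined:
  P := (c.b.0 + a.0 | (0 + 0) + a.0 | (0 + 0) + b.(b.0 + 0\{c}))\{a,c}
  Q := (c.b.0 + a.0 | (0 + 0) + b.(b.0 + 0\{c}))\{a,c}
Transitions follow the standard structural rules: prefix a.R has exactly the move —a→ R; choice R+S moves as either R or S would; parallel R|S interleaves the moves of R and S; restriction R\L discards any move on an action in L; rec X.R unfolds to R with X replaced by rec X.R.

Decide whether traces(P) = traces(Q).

YES

P's transition system — 3 states:
  u0 = (c.b.0 + a.0 | (0 + 0) + a.0 | (0 + 0) + b.(b.0 + 0\{c}))\{a,c} ⊢ ··b··> u1
  u1 = (b.0 + 0\{c})\{a,c} ⊢ ··b··> u2
  u2 = 0\{a,c} ⊢ ∅
Q's transition system — 3 states:
  v0 = (c.b.0 + a.0 | (0 + 0) + b.(b.0 + 0\{c}))\{a,c} ⊢ ··b··> v1
  v1 = (b.0 + 0\{c})\{a,c} ⊢ ··b··> v2
  v2 = 0\{a,c} ⊢ ∅
Bisimilarity quotient blocks:
  B0 = {u0, v0}
  B1 = {u1, v1}
  B2 = {u2, v2}
u0 ∈ B0, v0 ∈ B0 → same block
Bisimilar ⇒ trace-equivalent.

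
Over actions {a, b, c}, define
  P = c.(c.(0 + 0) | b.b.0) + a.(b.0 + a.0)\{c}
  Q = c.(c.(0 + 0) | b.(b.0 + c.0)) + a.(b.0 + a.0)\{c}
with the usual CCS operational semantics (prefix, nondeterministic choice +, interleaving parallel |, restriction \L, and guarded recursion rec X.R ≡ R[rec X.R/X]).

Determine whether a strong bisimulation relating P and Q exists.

not bisimilar

P's transition system — 9 states:
  s0 = c.(c.(0 + 0) | b.b.0) + a.(b.0 + a.0)\{c} | ··a··> s1, ··c··> s2
  s1 = (b.0 + a.0)\{c} | ··a··> s3, ··b··> s3
  s2 = c.(0 + 0) | b.b.0 | ··b··> s4, ··c··> s5
  s3 = 0\{c} | ∅
  s4 = c.(0 + 0) | b.0 | ··b··> s6, ··c··> s7
  s5 = (0 + 0) | b.b.0 | ··b··> s7
  s6 = c.(0 + 0) | 0 | ··c··> s8
  s7 = (0 + 0) | b.0 | ··b··> s8
  s8 = (0 + 0) | 0 | ∅
Q's transition system — 9 states:
  t0 = c.(c.(0 + 0) | b.(b.0 + c.0)) + a.(b.0 + a.0)\{c} | ··a··> t1, ··c··> t2
  t1 = (b.0 + a.0)\{c} | ··a··> t3, ··b··> t3
  t2 = c.(0 + 0) | b.(b.0 + c.0) | ··b··> t4, ··c··> t5
  t3 = 0\{c} | ∅
  t4 = c.(0 + 0) | (b.0 + c.0) | ··b··> t6, ··c··> t6, ··c··> t7
  t5 = (0 + 0) | b.(b.0 + c.0) | ··b··> t7
  t6 = c.(0 + 0) | 0 | ··c··> t8
  t7 = (0 + 0) | (b.0 + c.0) | ··b··> t8, ··c··> t8
  t8 = (0 + 0) | 0 | ∅
Bisimilarity quotient blocks:
  B0 = {s0}
  B1 = {s1, t1}
  B2 = {s3, s8, t3, t8}
  B3 = {s2}
  B4 = {s4}
  B5 = {s7}
  B6 = {s6, t6}
  B7 = {s5}
  B8 = {t0}
  B9 = {t2}
  B10 = {t5}
  B11 = {t7}
  B12 = {t4}
s0 ∈ B0, t0 ∈ B8 → different blocks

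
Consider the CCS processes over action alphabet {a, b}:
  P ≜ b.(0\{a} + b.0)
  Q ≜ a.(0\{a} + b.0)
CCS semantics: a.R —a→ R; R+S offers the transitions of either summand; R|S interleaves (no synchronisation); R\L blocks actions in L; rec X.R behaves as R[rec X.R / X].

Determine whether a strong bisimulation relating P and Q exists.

Reachable graph of P (3 states):
  u0 = b.(0\{a} + b.0) → --b--▸ u1
  u1 = 0\{a} + b.0 → --b--▸ u2
  u2 = 0 → ∅
Reachable graph of Q (3 states):
  v0 = a.(0\{a} + b.0) → --a--▸ v1
  v1 = 0\{a} + b.0 → --b--▸ v2
  v2 = 0 → ∅
Coarsest stable partition (strong bisimilarity classes):
  B0 = {u0}
  B1 = {u1, v1}
  B2 = {u2, v2}
  B3 = {v0}
u0 ∈ B0, v0 ∈ B3 → different blocks

not bisimilar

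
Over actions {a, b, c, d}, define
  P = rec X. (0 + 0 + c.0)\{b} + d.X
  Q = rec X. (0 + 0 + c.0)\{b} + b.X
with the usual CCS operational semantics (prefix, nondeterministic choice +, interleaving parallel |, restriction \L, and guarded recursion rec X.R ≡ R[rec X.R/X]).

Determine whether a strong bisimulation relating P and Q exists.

NO

Reachable graph of P (2 states):
  u0 = rec X. (0 + 0 + c.0)\{b} + d.X → ··c··> u1, ··d··> u0
  u1 = 0\{b} → ·
Reachable graph of Q (2 states):
  v0 = rec X. (0 + 0 + c.0)\{b} + b.X → ··b··> v0, ··c··> v1
  v1 = 0\{b} → ·
Bisimilarity quotient blocks:
  B0 = {u0}
  B1 = {u1, v1}
  B2 = {v0}
u0 ∈ B0, v0 ∈ B2 → different blocks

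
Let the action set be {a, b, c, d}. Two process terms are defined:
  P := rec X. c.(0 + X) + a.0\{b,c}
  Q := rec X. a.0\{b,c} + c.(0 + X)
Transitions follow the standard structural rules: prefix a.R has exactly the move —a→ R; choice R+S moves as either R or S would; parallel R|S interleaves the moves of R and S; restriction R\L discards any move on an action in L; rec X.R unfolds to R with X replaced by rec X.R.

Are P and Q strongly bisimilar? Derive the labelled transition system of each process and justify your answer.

P ~ Q

Reachable graph of P (3 states):
  p0 = rec X. c.(0 + X) + a.0\{b,c} has moves —a→ p1, —c→ p2
  p1 = 0\{b,c} has moves (no moves)
  p2 = 0 + (rec X. c.(0 + X) + a.0\{b,c}) has moves —a→ p1, —c→ p2
Reachable graph of Q (3 states):
  q0 = rec X. a.0\{b,c} + c.(0 + X) has moves —a→ q1, —c→ q2
  q1 = 0\{b,c} has moves (no moves)
  q2 = 0 + (rec X. a.0\{b,c} + c.(0 + X)) has moves —a→ q1, —c→ q2
Partition-refinement fixed point:
  B0 = {p0, p2, q0, q2}
  B1 = {p1, q1}
p0 ∈ B0, q0 ∈ B0 → same block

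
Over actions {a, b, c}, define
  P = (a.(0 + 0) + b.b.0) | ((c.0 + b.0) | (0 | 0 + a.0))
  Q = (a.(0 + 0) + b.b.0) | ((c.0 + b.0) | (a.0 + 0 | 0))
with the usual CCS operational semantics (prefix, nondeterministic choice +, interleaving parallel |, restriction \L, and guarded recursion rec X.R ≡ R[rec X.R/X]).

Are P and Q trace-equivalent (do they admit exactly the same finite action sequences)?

P's transition system — 16 states:
  s0 = (a.(0 + 0) + b.b.0) | ((c.0 + b.0) | (0 | 0 + a.0)) has moves —a→ s1, —a→ s2, —b→ s3, —b→ s4, —c→ s3
  s1 = (0 + 0) | ((c.0 + b.0) | (0 | 0 + a.0)) has moves —a→ s5, —b→ s6, —c→ s6
  s2 = (a.(0 + 0) + b.b.0) | ((c.0 + b.0) | 0) has moves —a→ s5, —b→ s7, —b→ s8, —c→ s7
  s3 = (a.(0 + 0) + b.b.0) | (0 | (0 | 0 + a.0)) has moves —a→ s6, —a→ s7, —b→ s9
  s4 = b.0 | ((c.0 + b.0) | (0 | 0 + a.0)) has moves —a→ s8, —b→ s10, —b→ s9, —c→ s9
  s5 = (0 + 0) | ((c.0 + b.0) | 0) has moves —b→ s11, —c→ s11
  s6 = (0 + 0) | (0 | (0 | 0 + a.0)) has moves —a→ s11
  s7 = (a.(0 + 0) + b.b.0) | (0 | 0) has moves —a→ s11, —b→ s12
  s8 = b.0 | ((c.0 + b.0) | 0) has moves —b→ s12, —b→ s13, —c→ s12
  s9 = b.0 | (0 | (0 | 0 + a.0)) has moves —a→ s12, —b→ s14
  s10 = 0 | ((c.0 + b.0) | (0 | 0 + a.0)) has moves —a→ s13, —b→ s14, —c→ s14
  s11 = (0 + 0) | (0 | 0) has moves (no moves)
  s12 = b.0 | (0 | 0) has moves —b→ s15
  s13 = 0 | ((c.0 + b.0) | 0) has moves —b→ s15, —c→ s15
  s14 = 0 | (0 | (0 | 0 + a.0)) has moves —a→ s15
  s15 = 0 | (0 | 0) has moves (no moves)
Q's transition system — 16 states:
  t0 = (a.(0 + 0) + b.b.0) | ((c.0 + b.0) | (a.0 + 0 | 0)) has moves —a→ t1, —a→ t2, —b→ t3, —b→ t4, —c→ t3
  t1 = (0 + 0) | ((c.0 + b.0) | (a.0 + 0 | 0)) has moves —a→ t5, —b→ t6, —c→ t6
  t2 = (a.(0 + 0) + b.b.0) | ((c.0 + b.0) | 0) has moves —a→ t5, —b→ t7, —b→ t8, —c→ t7
  t3 = (a.(0 + 0) + b.b.0) | (0 | (a.0 + 0 | 0)) has moves —a→ t6, —a→ t7, —b→ t9
  t4 = b.0 | ((c.0 + b.0) | (a.0 + 0 | 0)) has moves —a→ t8, —b→ t10, —b→ t9, —c→ t9
  t5 = (0 + 0) | ((c.0 + b.0) | 0) has moves —b→ t11, —c→ t11
  t6 = (0 + 0) | (0 | (a.0 + 0 | 0)) has moves —a→ t11
  t7 = (a.(0 + 0) + b.b.0) | (0 | 0) has moves —a→ t11, —b→ t12
  t8 = b.0 | ((c.0 + b.0) | 0) has moves —b→ t12, —b→ t13, —c→ t12
  t9 = b.0 | (0 | (a.0 + 0 | 0)) has moves —a→ t12, —b→ t14
  t10 = 0 | ((c.0 + b.0) | (a.0 + 0 | 0)) has moves —a→ t13, —b→ t14, —c→ t14
  t11 = (0 + 0) | (0 | 0) has moves (no moves)
  t12 = b.0 | (0 | 0) has moves —b→ t15
  t13 = 0 | ((c.0 + b.0) | 0) has moves —b→ t15, —c→ t15
  t14 = 0 | (0 | (a.0 + 0 | 0)) has moves —a→ t15
  t15 = 0 | (0 | 0) has moves (no moves)
Bisimilarity quotient blocks:
  B0 = {s0, t0}
  B1 = {s1, s10, t1, t10}
  B2 = {s14, s6, t14, t6}
  B3 = {s11, s15, t11, t15}
  B4 = {s13, s5, t13, t5}
  B5 = {s3, t3}
  B6 = {s9, t9}
  B7 = {s12, t12}
  B8 = {s7, t7}
  B9 = {s4, t4}
  B10 = {s8, t8}
  B11 = {s2, t2}
s0 ∈ B0, t0 ∈ B0 → same block
Bisimilar ⇒ trace-equivalent.

traces(P) = traces(Q)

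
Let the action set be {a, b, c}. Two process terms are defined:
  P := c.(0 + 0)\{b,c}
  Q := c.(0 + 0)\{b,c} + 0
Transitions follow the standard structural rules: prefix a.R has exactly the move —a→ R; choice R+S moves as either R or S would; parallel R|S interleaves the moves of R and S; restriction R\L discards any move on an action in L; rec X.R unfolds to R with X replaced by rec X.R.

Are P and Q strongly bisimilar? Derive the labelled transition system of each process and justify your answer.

YES

Reachable graph of P (2 states):
  s0 = c.(0 + 0)\{b,c} ⊢ —c→ s1
  s1 = (0 + 0)\{b,c} ⊢ ·
Reachable graph of Q (2 states):
  t0 = c.(0 + 0)\{b,c} + 0 ⊢ —c→ t1
  t1 = (0 + 0)\{b,c} ⊢ ·
Coarsest stable partition (strong bisimilarity classes):
  B0 = {s0, t0}
  B1 = {s1, t1}
s0 ∈ B0, t0 ∈ B0 → same block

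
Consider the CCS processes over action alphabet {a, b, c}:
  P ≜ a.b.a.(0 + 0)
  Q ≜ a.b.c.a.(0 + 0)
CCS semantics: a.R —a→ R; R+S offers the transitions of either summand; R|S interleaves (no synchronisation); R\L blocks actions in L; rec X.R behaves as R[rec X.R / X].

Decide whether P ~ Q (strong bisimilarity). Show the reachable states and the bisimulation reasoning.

not bisimilar

LTS(P): 4 reachable states
  m0 = a.b.a.(0 + 0) → --a--▸ m1
  m1 = b.a.(0 + 0) → --b--▸ m2
  m2 = a.(0 + 0) → --a--▸ m3
  m3 = 0 + 0 → (no moves)
LTS(Q): 5 reachable states
  n0 = a.b.c.a.(0 + 0) → --a--▸ n1
  n1 = b.c.a.(0 + 0) → --b--▸ n2
  n2 = c.a.(0 + 0) → --c--▸ n3
  n3 = a.(0 + 0) → --a--▸ n4
  n4 = 0 + 0 → (no moves)
Bisimilarity quotient blocks:
  B0 = {m0}
  B1 = {m1}
  B2 = {m2, n3}
  B3 = {m3, n4}
  B4 = {n0}
  B5 = {n1}
  B6 = {n2}
m0 ∈ B0, n0 ∈ B4 → different blocks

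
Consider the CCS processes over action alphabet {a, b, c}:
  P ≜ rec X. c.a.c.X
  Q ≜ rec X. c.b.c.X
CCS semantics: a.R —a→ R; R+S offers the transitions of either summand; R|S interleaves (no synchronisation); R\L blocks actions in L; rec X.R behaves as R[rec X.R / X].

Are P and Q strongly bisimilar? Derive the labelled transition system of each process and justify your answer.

LTS(P): 3 reachable states
  u0 = rec X. c.a.c.X ⊢ —c→ u1
  u1 = a.c.(rec X. c.a.c.X) ⊢ —a→ u2
  u2 = c.(rec X. c.a.c.X) ⊢ —c→ u0
LTS(Q): 3 reachable states
  v0 = rec X. c.b.c.X ⊢ —c→ v1
  v1 = b.c.(rec X. c.b.c.X) ⊢ —b→ v2
  v2 = c.(rec X. c.b.c.X) ⊢ —c→ v0
Bisimilarity quotient blocks:
  B0 = {u0}
  B1 = {u1}
  B2 = {u2}
  B3 = {v0}
  B4 = {v1}
  B5 = {v2}
u0 ∈ B0, v0 ∈ B3 → different blocks

not bisimilar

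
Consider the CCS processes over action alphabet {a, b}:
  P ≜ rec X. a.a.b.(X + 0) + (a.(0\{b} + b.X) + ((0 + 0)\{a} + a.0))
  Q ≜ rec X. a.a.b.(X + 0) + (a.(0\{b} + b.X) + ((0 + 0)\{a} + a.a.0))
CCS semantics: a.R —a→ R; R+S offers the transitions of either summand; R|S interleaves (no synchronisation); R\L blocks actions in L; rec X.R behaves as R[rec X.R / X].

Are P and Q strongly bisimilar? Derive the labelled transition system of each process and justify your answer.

Reachable graph of P (6 states):
  s0 = rec X. a.a.b.(X + 0) + (a.(0\{b} + b.X) + ((0 + 0)\{a} + a.0)) has moves —a→ s1, —a→ s2, —a→ s3
  s1 = 0 has moves ∅
  s2 = 0\{b} + b.(rec X. a.a.b.(X + 0) + (a.(0\{b} + b.X) + ((0 + 0)\{a} + a.0))) has moves —b→ s0
  s3 = a.b.((rec X. a.a.b.(X + 0) + (a.(0\{b} + b.X) + ((0 + 0)\{a} + a.0))) + 0) has moves —a→ s4
  s4 = b.((rec X. a.a.b.(X + 0) + (a.(0\{b} + b.X) + ((0 + 0)\{a} + a.0))) + 0) has moves —b→ s5
  s5 = (rec X. a.a.b.(X + 0) + (a.(0\{b} + b.X) + ((0 + 0)\{a} + a.0))) + 0 has moves —a→ s1, —a→ s2, —a→ s3
Reachable graph of Q (7 states):
  t0 = rec X. a.a.b.(X + 0) + (a.(0\{b} + b.X) + ((0 + 0)\{a} + a.a.0)) has moves —a→ t1, —a→ t2, —a→ t3
  t1 = 0\{b} + b.(rec X. a.a.b.(X + 0) + (a.(0\{b} + b.X) + ((0 + 0)\{a} + a.a.0))) has moves —b→ t0
  t2 = a.0 has moves —a→ t4
  t3 = a.b.((rec X. a.a.b.(X + 0) + (a.(0\{b} + b.X) + ((0 + 0)\{a} + a.a.0))) + 0) has moves —a→ t5
  t4 = 0 has moves ∅
  t5 = b.((rec X. a.a.b.(X + 0) + (a.(0\{b} + b.X) + ((0 + 0)\{a} + a.a.0))) + 0) has moves —b→ t6
  t6 = (rec X. a.a.b.(X + 0) + (a.(0\{b} + b.X) + ((0 + 0)\{a} + a.a.0))) + 0 has moves —a→ t1, —a→ t2, —a→ t3
Coarsest stable partition (strong bisimilarity classes):
  B0 = {s0, s5}
  B1 = {s1, t4}
  B2 = {s3}
  B3 = {s2, s4}
  B4 = {t0, t6}
  B5 = {t2}
  B6 = {t1, t5}
  B7 = {t3}
s0 ∈ B0, t0 ∈ B4 → different blocks

P ≁ Q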